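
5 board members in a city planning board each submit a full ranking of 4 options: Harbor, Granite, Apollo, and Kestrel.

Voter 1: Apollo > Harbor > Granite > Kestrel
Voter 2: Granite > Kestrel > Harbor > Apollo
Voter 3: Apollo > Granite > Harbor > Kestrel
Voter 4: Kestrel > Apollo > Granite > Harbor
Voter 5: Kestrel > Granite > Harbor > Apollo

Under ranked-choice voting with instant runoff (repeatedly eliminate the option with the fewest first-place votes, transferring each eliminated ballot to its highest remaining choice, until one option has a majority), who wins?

Round 1: Apollo 2, Kestrel 2, Granite 1, Harbor 0. Harbor has the fewest and is eliminated.
Round 2: Apollo 2, Kestrel 2, Granite 1. Granite has the fewest and is eliminated.
Round 3: Kestrel 3, Apollo 2. Kestrel has a majority.

Kestrel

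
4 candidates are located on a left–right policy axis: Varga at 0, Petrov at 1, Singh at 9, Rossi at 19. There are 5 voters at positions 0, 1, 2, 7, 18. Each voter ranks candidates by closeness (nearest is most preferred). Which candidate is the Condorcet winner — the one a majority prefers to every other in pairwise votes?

Petrov

With single-peaked preferences on a line, the Condorcet winner is the candidate closest to the median voter.
The median voter (position 2) is closest to Petrov at 1.
Check: Petrov vs Singh — voters closer to Petrov: 3 of 5.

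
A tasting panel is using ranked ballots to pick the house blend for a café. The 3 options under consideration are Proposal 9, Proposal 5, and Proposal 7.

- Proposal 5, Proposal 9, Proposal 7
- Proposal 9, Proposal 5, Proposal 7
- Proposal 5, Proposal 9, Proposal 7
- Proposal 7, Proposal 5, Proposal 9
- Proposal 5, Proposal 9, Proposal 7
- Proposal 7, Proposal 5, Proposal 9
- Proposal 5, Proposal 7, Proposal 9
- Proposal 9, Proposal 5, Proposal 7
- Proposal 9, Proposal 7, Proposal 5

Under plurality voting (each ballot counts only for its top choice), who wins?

First-place vote totals:
  Proposal 9: 3
  Proposal 5: 4
  Proposal 7: 2
Proposal 5 has the most first-place votes.

Proposal 5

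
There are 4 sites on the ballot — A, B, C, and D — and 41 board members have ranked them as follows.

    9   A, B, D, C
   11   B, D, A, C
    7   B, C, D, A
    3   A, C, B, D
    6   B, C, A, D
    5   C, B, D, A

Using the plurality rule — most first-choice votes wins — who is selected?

B

First-place vote totals:
  A: 12
  B: 24
  C: 5
  D: 0
B has the most first-place votes.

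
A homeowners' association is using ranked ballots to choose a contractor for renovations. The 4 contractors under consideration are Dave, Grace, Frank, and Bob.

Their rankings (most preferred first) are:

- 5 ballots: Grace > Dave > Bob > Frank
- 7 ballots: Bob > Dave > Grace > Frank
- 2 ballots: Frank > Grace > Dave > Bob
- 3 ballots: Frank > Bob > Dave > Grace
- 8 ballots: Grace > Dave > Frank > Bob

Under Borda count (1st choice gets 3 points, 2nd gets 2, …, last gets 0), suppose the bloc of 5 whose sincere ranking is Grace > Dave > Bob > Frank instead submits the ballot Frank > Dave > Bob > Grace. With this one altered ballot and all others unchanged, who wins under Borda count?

Dave

Borda totals with the altered ballot: Dave 45, Grace 35, Frank 38, Bob 32.
The switch changes the winner from Grace to Dave.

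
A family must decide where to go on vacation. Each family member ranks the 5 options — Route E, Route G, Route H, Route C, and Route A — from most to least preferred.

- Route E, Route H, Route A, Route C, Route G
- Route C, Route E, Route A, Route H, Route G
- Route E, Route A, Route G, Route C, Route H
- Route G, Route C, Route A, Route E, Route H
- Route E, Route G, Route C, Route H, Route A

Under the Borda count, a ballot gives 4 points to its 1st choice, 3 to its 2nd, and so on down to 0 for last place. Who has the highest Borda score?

Borda scores:
  Route E: 4 + 3 + 4 + 1 + 4 = 16
  Route G: 0 + 0 + 2 + 4 + 3 = 9
  Route H: 3 + 1 + 0 + 0 + 1 = 5
  Route C: 1 + 4 + 1 + 3 + 2 = 11
  Route A: 2 + 2 + 3 + 2 + 0 = 9
Route E has the highest total.

Route E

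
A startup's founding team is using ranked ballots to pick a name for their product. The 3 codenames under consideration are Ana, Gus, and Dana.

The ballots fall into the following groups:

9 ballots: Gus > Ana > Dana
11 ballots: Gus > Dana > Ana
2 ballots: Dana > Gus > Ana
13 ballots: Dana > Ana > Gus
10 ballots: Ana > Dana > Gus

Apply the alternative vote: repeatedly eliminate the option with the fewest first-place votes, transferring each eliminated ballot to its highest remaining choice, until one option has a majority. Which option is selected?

Round 1: Gus 20, Dana 15, Ana 10. Ana has the fewest and is eliminated.
Round 2: Dana 25, Gus 20. Dana has a majority.

Dana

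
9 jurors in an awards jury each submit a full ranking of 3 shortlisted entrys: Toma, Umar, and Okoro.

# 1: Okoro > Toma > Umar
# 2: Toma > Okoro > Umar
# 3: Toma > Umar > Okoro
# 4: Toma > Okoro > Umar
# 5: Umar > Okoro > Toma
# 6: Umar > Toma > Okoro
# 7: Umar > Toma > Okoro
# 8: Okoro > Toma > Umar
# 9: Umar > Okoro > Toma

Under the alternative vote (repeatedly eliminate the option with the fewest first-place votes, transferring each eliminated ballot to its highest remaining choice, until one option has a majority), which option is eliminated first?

Round 1: Umar 4, Toma 3, Okoro 2. Okoro has the fewest and is eliminated.
Round 2: Toma 5, Umar 4. Toma has a majority.

Okoro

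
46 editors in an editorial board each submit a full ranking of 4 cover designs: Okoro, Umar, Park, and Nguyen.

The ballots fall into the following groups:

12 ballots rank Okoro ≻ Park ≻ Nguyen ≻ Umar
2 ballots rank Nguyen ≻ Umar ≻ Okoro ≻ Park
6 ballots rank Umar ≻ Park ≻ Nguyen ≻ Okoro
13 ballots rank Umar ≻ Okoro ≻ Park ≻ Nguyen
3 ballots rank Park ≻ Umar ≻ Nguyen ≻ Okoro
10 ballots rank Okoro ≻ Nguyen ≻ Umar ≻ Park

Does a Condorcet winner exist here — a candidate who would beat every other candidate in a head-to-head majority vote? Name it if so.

Head-to-head results (46 voters total):
Okoro vs Umar: Umar wins 24–22.
Okoro vs Park: Okoro wins 37–9.
Okoro vs Nguyen: Okoro wins 35–11.
Umar vs Park: Umar wins 31–15.
Umar vs Nguyen: Nguyen wins 24–22.
Park vs Nguyen: Park wins 34–12.
No candidate beats all others: Okoro beats Nguyen beats Umar beats Okoro, a majority cycle.

None — there is no Condorcet winner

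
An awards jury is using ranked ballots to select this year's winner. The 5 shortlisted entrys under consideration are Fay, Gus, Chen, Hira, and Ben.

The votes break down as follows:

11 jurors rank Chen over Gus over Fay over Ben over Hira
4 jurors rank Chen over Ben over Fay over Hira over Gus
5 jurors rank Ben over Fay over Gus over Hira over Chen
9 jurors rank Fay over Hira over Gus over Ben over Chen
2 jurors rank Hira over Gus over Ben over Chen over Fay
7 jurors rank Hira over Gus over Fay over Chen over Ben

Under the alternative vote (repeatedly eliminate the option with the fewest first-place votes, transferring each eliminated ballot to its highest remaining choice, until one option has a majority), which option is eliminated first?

Gus

Round 1: Chen 15, Fay 9, Hira 9, Ben 5, Gus 0. Gus has the fewest and is eliminated.
Round 2: Chen 15, Fay 9, Hira 9, Ben 5. Ben has the fewest and is eliminated.
Round 3: Chen 15, Fay 14, Hira 9. Hira has the fewest and is eliminated.
Round 4: Fay 21, Chen 17. Fay has a majority.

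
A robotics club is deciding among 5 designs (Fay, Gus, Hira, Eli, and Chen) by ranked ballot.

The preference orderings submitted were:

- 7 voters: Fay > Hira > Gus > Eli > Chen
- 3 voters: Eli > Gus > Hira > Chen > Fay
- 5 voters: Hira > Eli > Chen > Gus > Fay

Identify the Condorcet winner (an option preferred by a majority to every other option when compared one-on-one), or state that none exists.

Hira

Head-to-head results (15 voters total):
Fay vs Gus: Gus wins 8–7.
Fay vs Hira: Hira wins 8–7.
Fay vs Eli: Eli wins 8–7.
Fay vs Chen: Chen wins 8–7.
Gus vs Hira: Hira wins 12–3.
Gus vs Eli: Eli wins 8–7.
Gus vs Chen: Gus wins 10–5.
Hira vs Eli: Hira wins 12–3.
Hira vs Chen: Hira wins 15–0.
Eli vs Chen: Eli wins 15–0.
Hira beats each rival — Fay (8–7), Gus (12–3), Eli (12–3), Chen (15–0) — so Hira is the Condorcet winner.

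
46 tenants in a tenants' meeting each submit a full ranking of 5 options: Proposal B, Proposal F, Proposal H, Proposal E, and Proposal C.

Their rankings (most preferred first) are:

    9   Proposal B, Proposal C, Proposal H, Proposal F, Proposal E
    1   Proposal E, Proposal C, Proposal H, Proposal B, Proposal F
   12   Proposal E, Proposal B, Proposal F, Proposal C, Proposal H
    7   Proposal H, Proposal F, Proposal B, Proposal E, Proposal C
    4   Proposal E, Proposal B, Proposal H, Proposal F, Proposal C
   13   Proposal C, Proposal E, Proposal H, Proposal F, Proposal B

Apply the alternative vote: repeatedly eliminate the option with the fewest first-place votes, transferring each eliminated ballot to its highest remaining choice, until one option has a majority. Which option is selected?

Proposal E

Round 1: Proposal E 17, Proposal C 13, Proposal B 9, Proposal H 7, Proposal F 0. Proposal F has the fewest and is eliminated.
Round 2: Proposal E 17, Proposal C 13, Proposal B 9, Proposal H 7. Proposal H has the fewest and is eliminated.
Round 3: Proposal E 17, Proposal B 16, Proposal C 13. Proposal C has the fewest and is eliminated.
Round 4: Proposal E 30, Proposal B 16. Proposal E has a majority.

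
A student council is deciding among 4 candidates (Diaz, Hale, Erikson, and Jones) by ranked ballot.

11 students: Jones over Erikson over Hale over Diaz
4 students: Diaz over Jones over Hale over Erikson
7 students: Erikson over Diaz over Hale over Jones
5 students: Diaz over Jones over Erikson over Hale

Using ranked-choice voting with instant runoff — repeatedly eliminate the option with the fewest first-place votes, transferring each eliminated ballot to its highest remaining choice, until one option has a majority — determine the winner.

Round 1: Jones 11, Diaz 9, Erikson 7, Hale 0. Hale has the fewest and is eliminated.
Round 2: Jones 11, Diaz 9, Erikson 7. Erikson has the fewest and is eliminated.
Round 3: Diaz 16, Jones 11. Diaz has a majority.

Diaz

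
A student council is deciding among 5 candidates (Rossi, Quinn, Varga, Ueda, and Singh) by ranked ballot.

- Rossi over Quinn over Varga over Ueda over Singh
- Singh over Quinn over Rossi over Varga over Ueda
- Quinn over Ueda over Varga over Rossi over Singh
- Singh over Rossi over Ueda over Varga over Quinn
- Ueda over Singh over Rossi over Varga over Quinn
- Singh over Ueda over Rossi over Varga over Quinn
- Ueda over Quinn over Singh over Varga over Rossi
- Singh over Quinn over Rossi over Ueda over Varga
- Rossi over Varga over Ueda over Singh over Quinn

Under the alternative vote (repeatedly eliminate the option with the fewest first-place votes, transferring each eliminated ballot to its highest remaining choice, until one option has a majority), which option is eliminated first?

Round 1: Singh 4, Rossi 2, Ueda 2, Quinn 1, Varga 0. Varga has the fewest and is eliminated.
Round 2: Singh 4, Rossi 2, Ueda 2, Quinn 1. Quinn has the fewest and is eliminated.
Round 3: Singh 4, Ueda 3, Rossi 2. Rossi has the fewest and is eliminated.
Round 4: Ueda 5, Singh 4. Ueda has a majority.

Varga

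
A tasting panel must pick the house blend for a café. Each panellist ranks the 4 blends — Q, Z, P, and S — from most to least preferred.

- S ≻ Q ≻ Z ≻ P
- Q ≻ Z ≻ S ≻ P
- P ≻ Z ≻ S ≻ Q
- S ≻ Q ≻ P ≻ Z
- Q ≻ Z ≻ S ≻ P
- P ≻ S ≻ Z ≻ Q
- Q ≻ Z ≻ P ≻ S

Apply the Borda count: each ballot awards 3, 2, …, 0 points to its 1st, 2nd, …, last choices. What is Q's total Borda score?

13

Borda scores:
  Q: 2 + 3 + 0 + 2 + 3 + 0 + 3 = 13
  Z: 1 + 2 + 2 + 0 + 2 + 1 + 2 = 10
  P: 0 + 0 + 3 + 1 + 0 + 3 + 1 = 8
  S: 3 + 1 + 1 + 3 + 1 + 2 + 0 = 11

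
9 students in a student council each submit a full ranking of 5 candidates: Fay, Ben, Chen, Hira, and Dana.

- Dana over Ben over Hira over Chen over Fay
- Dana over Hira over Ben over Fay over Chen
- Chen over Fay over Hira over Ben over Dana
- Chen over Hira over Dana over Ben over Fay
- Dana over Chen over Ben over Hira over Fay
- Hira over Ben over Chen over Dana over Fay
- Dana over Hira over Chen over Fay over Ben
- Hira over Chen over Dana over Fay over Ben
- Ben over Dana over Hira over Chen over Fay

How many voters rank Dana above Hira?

5

Ballots ranking Dana above Hira: 5.
Ballots ranking Hira above Dana: 4.
So 5 of 9 voters prefer Dana to Hira.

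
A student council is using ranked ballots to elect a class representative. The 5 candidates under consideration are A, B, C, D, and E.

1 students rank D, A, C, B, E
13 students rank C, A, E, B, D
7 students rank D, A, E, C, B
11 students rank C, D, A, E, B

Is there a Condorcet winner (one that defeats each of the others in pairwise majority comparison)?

Yes

Head-to-head results (32 voters total):
A vs B: A wins 32–0.
A vs C: C wins 24–8.
A vs D: D wins 19–13.
A vs E: A wins 32–0.
B vs C: C wins 32–0.
B vs D: D wins 19–13.
B vs E: E wins 31–1.
C vs D: C wins 24–8.
C vs E: C wins 25–7.
D vs E: D wins 19–13.
C beats each rival — A (24–8), B (32–0), D (24–8), E (25–7) — so C is the Condorcet winner.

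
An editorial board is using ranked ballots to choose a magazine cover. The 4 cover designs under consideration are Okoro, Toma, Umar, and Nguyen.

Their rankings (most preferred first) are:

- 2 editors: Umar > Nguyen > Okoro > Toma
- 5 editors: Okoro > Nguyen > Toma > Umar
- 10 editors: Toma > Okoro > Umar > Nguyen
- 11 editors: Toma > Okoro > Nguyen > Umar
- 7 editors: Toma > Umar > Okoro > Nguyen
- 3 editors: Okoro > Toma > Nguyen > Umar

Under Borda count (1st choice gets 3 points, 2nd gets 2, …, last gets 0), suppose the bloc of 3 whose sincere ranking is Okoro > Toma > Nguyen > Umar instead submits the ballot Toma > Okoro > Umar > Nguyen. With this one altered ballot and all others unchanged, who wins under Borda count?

Borda totals with the altered ballot: Okoro 72, Toma 98, Umar 33, Nguyen 25.
The winner is unchanged: still Toma.

Toma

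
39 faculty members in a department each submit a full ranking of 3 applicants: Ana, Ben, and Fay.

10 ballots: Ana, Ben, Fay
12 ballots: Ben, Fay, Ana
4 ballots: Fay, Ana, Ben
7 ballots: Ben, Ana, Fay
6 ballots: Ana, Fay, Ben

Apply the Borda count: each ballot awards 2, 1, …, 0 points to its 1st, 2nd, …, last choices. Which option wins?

Borda scores:
  Ana: 10·2 + 12·0 + 4·1 + 7·1 + 6·2 = 43
  Ben: 10·1 + 12·2 + 4·0 + 7·2 + 6·0 = 48
  Fay: 10·0 + 12·1 + 4·2 + 7·0 + 6·1 = 26
Ben has the highest total.

Ben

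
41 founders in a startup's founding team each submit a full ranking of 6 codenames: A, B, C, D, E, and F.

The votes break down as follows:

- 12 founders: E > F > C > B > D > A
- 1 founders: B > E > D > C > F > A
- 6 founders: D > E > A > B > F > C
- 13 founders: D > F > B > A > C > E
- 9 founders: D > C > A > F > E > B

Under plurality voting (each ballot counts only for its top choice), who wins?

First-place vote totals:
  A: 0
  B: 1
  C: 0
  D: 28
  E: 12
  F: 0
D has the most first-place votes.

D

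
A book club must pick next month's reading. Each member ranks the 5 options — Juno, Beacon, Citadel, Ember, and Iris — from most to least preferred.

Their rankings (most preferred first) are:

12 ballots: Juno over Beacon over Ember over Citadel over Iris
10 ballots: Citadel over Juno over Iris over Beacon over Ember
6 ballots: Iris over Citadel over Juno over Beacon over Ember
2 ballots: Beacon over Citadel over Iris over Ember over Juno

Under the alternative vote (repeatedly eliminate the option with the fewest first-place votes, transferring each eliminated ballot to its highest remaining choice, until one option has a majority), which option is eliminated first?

Round 1: Juno 12, Citadel 10, Iris 6, Beacon 2, Ember 0. Ember has the fewest and is eliminated.
Round 2: Juno 12, Citadel 10, Iris 6, Beacon 2. Beacon has the fewest and is eliminated.
Round 3: Juno 12, Citadel 12, Iris 6. Iris has the fewest and is eliminated.
Round 4: Citadel 18, Juno 12. Citadel has a majority.

Ember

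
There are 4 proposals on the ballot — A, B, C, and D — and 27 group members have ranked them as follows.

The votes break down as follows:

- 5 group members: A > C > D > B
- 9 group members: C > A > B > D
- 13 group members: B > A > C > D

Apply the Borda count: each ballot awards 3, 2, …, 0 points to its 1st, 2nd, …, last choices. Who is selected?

A

Borda scores:
  A: 5·3 + 9·2 + 13·2 = 59
  B: 5·0 + 9·1 + 13·3 = 48
  C: 5·2 + 9·3 + 13·1 = 50
  D: 5·1 + 9·0 + 13·0 = 5
A has the highest total.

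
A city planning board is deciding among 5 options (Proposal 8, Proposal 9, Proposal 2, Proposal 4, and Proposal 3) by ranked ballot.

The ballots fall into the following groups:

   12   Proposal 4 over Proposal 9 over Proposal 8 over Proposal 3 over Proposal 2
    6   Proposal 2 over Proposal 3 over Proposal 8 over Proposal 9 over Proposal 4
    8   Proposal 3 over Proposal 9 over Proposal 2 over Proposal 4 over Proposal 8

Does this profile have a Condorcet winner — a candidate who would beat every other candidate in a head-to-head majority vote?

Yes

Head-to-head results (26 voters total):
Proposal 8 vs Proposal 9: Proposal 9 wins 20–6.
Proposal 8 vs Proposal 2: Proposal 2 wins 14–12.
Proposal 8 vs Proposal 4: Proposal 4 wins 20–6.
Proposal 8 vs Proposal 3: Proposal 3 wins 14–12.
Proposal 9 vs Proposal 2: Proposal 9 wins 20–6.
Proposal 9 vs Proposal 4: Proposal 9 wins 14–12.
Proposal 9 vs Proposal 3: Proposal 3 wins 14–12.
Proposal 2 vs Proposal 4: Proposal 2 wins 14–12.
Proposal 2 vs Proposal 3: Proposal 3 wins 20–6.
Proposal 4 vs Proposal 3: Proposal 3 wins 14–12.
Proposal 3 beats each rival — Proposal 8 (14–12), Proposal 9 (14–12), Proposal 2 (20–6), Proposal 4 (14–12) — so Proposal 3 is the Condorcet winner.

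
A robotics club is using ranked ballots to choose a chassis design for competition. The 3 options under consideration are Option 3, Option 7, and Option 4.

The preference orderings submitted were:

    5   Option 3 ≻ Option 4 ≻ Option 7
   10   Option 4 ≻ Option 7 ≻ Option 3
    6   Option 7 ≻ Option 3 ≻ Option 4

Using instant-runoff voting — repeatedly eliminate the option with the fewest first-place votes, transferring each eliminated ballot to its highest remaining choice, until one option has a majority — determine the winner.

Option 4

Round 1: Option 4 10, Option 7 6, Option 3 5. Option 3 has the fewest and is eliminated.
Round 2: Option 4 15, Option 7 6. Option 4 has a majority.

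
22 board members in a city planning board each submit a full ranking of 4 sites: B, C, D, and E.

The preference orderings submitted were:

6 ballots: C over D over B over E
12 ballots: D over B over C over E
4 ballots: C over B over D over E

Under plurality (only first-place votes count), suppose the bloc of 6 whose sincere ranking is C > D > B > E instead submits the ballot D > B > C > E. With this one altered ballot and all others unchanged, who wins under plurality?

D

First-place totals with the altered ballot: B 0, C 4, D 18, E 0.
The winner is unchanged: still D.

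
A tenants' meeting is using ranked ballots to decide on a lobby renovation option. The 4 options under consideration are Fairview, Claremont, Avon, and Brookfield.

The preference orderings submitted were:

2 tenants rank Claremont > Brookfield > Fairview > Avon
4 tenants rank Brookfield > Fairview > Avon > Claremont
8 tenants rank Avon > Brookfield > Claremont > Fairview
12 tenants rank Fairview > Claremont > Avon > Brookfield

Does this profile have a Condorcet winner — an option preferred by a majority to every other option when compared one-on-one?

No

Head-to-head results (26 voters total):
Fairview vs Claremont: Fairview wins 16–10.
Fairview vs Avon: Fairview wins 18–8.
Fairview vs Brookfield: Brookfield wins 14–12.
Claremont vs Avon: Claremont wins 14–12.
Claremont vs Brookfield: Claremont wins 14–12.
Avon vs Brookfield: Avon wins 20–6.
No candidate beats all others: Fairview beats Claremont beats Brookfield beats Fairview, a majority cycle.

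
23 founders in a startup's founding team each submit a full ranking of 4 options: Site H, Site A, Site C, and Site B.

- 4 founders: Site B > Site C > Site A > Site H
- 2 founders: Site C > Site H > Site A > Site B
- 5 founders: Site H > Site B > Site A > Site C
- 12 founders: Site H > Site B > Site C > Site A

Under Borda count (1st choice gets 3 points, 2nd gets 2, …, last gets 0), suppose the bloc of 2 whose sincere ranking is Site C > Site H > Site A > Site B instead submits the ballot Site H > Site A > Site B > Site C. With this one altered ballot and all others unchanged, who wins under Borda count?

Site H

Borda totals with the altered ballot: Site H 57, Site A 13, Site C 20, Site B 48.
The winner is unchanged: still Site H.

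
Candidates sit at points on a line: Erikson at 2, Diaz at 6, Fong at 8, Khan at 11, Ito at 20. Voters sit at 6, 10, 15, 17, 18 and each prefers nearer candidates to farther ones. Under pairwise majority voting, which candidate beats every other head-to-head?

Khan

With single-peaked preferences on a line, the Condorcet winner is the candidate closest to the median voter.
The median voter (position 15) is closest to Khan at 11.
Check: Khan vs Erikson — voters closer to Khan: 4 of 5.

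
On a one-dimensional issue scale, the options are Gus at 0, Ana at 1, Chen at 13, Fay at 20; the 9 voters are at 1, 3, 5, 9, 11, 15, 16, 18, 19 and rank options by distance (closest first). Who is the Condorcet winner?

Chen

With single-peaked preferences on a line, the Condorcet winner is the candidate closest to the median voter.
The median voter (position 11) is closest to Chen at 13.
Check: Chen vs Ana — voters closer to Chen: 6 of 9.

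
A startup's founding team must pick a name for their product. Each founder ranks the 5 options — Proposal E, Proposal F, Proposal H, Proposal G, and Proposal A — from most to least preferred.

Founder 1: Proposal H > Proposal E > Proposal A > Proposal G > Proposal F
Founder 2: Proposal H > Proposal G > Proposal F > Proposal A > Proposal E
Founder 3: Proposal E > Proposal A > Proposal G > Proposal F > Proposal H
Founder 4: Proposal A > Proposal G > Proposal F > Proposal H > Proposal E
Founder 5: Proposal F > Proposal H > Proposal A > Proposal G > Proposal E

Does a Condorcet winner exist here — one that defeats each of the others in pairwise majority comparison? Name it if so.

Head-to-head results (5 voters total):
Proposal E vs Proposal F: Proposal F wins 3–2.
Proposal E vs Proposal H: Proposal H wins 4–1.
Proposal E vs Proposal G: Proposal G wins 3–2.
Proposal E vs Proposal A: Proposal A wins 3–2.
Proposal F vs Proposal H: Proposal F wins 3–2.
Proposal F vs Proposal G: Proposal G wins 4–1.
Proposal F vs Proposal A: Proposal A wins 3–2.
Proposal H vs Proposal G: Proposal H wins 3–2.
Proposal H vs Proposal A: Proposal H wins 3–2.
Proposal G vs Proposal A: Proposal A wins 4–1.
No candidate beats all others: Proposal F beats Proposal H beats Proposal G beats Proposal F, a majority cycle.

None — there is no Condorcet winner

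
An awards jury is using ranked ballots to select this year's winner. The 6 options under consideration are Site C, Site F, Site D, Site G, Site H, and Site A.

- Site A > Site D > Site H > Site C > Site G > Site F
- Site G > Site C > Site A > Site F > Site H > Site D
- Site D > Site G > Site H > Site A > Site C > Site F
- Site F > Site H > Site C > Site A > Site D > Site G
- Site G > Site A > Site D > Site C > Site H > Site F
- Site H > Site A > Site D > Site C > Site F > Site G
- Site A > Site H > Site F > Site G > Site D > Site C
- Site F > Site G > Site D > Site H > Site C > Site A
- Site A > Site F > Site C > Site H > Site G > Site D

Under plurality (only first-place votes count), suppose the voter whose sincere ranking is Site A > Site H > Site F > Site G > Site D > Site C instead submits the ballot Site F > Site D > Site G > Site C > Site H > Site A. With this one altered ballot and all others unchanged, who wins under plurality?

Site F

First-place totals with the altered ballot: Site C 0, Site F 3, Site D 1, Site G 2, Site H 1, Site A 2.
The switch changes the winner from Site A to Site F.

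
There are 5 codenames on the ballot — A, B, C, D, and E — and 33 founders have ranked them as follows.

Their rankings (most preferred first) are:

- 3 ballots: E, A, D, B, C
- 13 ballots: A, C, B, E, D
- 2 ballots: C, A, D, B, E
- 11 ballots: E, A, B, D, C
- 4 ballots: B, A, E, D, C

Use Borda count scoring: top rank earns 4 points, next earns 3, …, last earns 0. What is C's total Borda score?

47

Borda scores:
  A: 3·3 + 13·4 + 2·3 + 11·3 + 4·3 = 112
  B: 3·1 + 13·2 + 2·1 + 11·2 + 4·4 = 69
  C: 3·0 + 13·3 + 2·4 + 11·0 + 4·0 = 47
  D: 3·2 + 13·0 + 2·2 + 11·1 + 4·1 = 25
  E: 3·4 + 13·1 + 2·0 + 11·4 + 4·2 = 77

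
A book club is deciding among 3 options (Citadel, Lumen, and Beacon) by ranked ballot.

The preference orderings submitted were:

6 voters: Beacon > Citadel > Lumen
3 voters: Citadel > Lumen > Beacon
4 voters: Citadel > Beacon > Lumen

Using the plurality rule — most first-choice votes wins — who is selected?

First-place vote totals:
  Citadel: 7
  Lumen: 0
  Beacon: 6
Citadel has the most first-place votes.

Citadel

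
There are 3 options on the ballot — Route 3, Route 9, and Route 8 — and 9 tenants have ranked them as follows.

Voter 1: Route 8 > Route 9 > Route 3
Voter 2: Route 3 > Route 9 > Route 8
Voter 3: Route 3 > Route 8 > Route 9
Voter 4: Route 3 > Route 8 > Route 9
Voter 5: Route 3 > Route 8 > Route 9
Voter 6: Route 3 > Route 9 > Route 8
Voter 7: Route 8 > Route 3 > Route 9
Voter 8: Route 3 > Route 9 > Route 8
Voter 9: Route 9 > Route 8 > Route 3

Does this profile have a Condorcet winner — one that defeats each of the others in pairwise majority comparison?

Yes

Head-to-head results (9 voters total):
Route 3 vs Route 9: Route 3 wins 7–2.
Route 3 vs Route 8: Route 3 wins 6–3.
Route 9 vs Route 8: Route 8 wins 5–4.
Route 3 beats each rival — Route 9 (7–2), Route 8 (6–3) — so Route 3 is the Condorcet winner.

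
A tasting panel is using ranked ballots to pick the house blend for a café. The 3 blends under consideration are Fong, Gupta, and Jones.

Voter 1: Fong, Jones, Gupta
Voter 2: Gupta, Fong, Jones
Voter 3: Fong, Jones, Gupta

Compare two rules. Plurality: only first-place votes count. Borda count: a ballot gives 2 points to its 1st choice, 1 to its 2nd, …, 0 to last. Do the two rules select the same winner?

Plurality first-place counts: Fong 2, Gupta 1, Jones 0 → Fong.
Borda totals: Fong 5, Gupta 2, Jones 2 → Fong.
The two rules agree on Fong.

Yes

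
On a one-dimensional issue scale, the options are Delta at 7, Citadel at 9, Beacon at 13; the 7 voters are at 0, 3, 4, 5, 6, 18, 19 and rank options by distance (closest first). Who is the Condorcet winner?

With single-peaked preferences on a line, the Condorcet winner is the candidate closest to the median voter.
The median voter (position 5) is closest to Delta at 7.
Check: Delta vs Beacon — voters closer to Delta: 5 of 7.

Delta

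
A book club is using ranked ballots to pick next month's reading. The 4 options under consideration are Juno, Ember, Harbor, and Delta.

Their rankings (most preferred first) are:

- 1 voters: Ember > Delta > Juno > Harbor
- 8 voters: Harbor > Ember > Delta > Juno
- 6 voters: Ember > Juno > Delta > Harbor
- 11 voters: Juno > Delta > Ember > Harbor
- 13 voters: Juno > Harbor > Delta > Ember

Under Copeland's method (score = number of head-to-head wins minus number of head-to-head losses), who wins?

Pairwise results:
  Juno vs Ember: Juno wins 24–15.
  Juno vs Harbor: Juno wins 31–8.
  Juno vs Delta: Juno wins 30–9.
  Ember vs Harbor: Harbor wins 21–18.
  Ember vs Delta: Delta wins 24–15.
  Harbor vs Delta: Harbor wins 21–18.
Copeland scores (wins − losses):
  Juno: 3 − 0 = 3
  Ember: 0 − 3 = -3
  Harbor: 2 − 1 = 1
  Delta: 1 − 2 = -1
Juno has the best Copeland score.

Juno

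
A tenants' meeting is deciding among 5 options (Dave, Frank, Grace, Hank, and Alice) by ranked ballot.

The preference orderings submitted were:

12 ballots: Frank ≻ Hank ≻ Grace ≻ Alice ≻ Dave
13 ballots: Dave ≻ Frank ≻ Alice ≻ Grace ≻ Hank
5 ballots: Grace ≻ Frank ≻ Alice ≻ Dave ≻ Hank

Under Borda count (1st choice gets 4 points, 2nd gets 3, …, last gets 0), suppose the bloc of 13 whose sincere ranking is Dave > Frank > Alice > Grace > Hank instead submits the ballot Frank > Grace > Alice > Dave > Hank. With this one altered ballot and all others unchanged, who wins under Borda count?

Borda totals with the altered ballot: Dave 18, Frank 115, Grace 83, Hank 36, Alice 48.
The winner is unchanged: still Frank.

Frank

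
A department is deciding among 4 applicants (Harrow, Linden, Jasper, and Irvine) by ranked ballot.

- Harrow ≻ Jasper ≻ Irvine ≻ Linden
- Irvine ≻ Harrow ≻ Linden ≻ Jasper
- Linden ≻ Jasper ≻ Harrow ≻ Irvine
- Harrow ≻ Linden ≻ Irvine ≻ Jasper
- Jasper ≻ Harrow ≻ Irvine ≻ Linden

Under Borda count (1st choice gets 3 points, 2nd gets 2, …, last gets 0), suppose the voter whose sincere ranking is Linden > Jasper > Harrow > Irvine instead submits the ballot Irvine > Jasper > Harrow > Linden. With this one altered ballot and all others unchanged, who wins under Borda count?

Borda totals with the altered ballot: Harrow 11, Linden 3, Jasper 7, Irvine 9.
The winner is unchanged: still Harrow.

Harrow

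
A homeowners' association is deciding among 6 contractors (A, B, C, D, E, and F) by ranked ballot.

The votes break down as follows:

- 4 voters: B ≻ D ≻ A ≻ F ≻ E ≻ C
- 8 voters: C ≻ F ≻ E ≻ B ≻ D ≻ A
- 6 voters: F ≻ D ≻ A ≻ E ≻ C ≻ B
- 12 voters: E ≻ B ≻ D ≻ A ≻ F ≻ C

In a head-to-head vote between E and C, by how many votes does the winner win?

14

Ballots ranking E above C: 4+6+12 = 22.
Ballots ranking C above E: 8.
E wins 22–8, a margin of 14.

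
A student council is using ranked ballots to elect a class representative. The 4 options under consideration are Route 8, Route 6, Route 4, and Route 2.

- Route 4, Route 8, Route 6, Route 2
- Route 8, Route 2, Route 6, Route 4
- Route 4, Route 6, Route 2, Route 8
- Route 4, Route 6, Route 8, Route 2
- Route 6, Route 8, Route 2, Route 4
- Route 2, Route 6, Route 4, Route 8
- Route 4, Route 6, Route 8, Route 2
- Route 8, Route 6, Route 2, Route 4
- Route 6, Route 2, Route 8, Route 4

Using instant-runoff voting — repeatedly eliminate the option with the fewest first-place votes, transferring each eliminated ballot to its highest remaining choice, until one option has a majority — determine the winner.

Round 1: Route 4 4, Route 8 2, Route 6 2, Route 2 1. Route 2 has the fewest and is eliminated.
Round 2: Route 4 4, Route 6 3, Route 8 2. Route 8 has the fewest and is eliminated.
Round 3: Route 6 5, Route 4 4. Route 6 has a majority.

Route 6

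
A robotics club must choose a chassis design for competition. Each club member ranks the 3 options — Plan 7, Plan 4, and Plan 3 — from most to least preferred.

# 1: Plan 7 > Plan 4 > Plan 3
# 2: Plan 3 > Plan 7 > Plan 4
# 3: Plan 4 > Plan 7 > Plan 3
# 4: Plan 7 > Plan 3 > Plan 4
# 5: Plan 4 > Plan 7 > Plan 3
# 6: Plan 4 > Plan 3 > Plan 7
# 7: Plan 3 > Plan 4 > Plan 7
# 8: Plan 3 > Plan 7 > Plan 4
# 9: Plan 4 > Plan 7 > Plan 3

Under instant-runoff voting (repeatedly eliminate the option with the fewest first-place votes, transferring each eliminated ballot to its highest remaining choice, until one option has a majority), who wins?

Plan 4

Round 1: Plan 4 4, Plan 3 3, Plan 7 2. Plan 7 has the fewest and is eliminated.
Round 2: Plan 4 5, Plan 3 4. Plan 4 has a majority.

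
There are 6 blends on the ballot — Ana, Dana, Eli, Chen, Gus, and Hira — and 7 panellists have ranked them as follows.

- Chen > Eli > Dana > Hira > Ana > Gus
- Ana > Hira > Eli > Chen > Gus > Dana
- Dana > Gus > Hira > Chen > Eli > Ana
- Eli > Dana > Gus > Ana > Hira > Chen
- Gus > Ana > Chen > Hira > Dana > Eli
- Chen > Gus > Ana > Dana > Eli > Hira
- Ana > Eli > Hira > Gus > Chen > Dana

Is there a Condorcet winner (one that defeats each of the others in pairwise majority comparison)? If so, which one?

Head-to-head results (7 voters total):
Ana vs Dana: Ana wins 4–3.
Ana vs Eli: Ana wins 4–3.
Ana vs Chen: Ana wins 4–3.
Ana vs Gus: Gus wins 4–3.
Ana vs Hira: Ana wins 5–2.
Dana vs Eli: Eli wins 4–3.
Dana vs Chen: Chen wins 5–2.
Dana vs Gus: Gus wins 4–3.
Dana vs Hira: Dana wins 4–3.
Eli vs Chen: Chen wins 4–3.
Eli vs Gus: Eli wins 4–3.
Eli vs Hira: Eli wins 4–3.
Chen vs Gus: Gus wins 4–3.
Chen vs Hira: Hira wins 4–3.
Gus vs Hira: Gus wins 4–3.
No candidate beats all others: Ana beats Eli beats Gus beats Ana, a majority cycle.

No Condorcet winner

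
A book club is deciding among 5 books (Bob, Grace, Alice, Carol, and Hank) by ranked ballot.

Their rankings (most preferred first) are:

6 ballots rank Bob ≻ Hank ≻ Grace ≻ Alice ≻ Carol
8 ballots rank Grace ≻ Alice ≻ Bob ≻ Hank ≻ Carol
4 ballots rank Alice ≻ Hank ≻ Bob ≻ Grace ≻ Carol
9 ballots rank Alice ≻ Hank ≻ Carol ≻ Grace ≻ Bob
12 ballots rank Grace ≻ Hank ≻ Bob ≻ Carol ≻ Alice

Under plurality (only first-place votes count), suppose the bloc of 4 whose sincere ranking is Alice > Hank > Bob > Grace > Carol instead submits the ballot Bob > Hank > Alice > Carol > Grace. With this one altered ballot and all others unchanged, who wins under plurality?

First-place totals with the altered ballot: Bob 10, Grace 20, Alice 9, Carol 0, Hank 0.
The winner is unchanged: still Grace.

Grace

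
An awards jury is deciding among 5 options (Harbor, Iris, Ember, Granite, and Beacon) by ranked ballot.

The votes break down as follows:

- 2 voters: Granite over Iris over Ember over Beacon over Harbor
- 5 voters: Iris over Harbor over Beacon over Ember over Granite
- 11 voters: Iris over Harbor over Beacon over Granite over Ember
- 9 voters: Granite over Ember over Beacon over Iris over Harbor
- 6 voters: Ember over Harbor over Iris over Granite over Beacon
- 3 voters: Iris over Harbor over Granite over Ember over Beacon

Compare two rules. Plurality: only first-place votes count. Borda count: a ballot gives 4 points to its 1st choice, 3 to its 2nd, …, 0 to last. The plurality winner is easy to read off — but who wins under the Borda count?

Iris

Plurality first-place counts: Harbor 0, Iris 19, Ember 6, Granite 11, Beacon 0 → Iris.
Borda totals: Harbor 75, Iris 103, Ember 63, Granite 67, Beacon 52 → Iris.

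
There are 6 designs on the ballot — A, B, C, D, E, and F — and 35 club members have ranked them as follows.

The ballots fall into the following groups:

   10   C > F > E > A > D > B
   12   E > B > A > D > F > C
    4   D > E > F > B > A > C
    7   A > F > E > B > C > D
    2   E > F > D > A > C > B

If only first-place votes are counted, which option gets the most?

First-place vote totals:
  A: 7
  B: 0
  C: 10
  D: 4
  E: 14
  F: 0
E has the most first-place votes.

E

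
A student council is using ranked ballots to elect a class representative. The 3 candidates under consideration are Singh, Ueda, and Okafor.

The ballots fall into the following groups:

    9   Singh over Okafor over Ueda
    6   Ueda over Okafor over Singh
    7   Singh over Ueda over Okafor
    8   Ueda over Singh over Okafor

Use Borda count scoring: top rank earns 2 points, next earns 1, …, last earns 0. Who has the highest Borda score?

Borda scores:
  Singh: 9·2 + 6·0 + 7·2 + 8·1 = 40
  Ueda: 9·0 + 6·2 + 7·1 + 8·2 = 35
  Okafor: 9·1 + 6·1 + 7·0 + 8·0 = 15
Singh has the highest total.

Singh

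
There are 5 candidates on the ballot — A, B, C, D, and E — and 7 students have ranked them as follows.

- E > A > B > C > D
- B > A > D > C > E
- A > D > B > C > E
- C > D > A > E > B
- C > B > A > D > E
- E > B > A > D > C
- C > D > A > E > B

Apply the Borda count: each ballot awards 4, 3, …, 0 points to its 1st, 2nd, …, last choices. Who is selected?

A

Borda scores:
  A: 3 + 3 + 4 + 2 + 2 + 2 + 2 = 18
  B: 2 + 4 + 2 + 0 + 3 + 3 + 0 = 14
  C: 1 + 1 + 1 + 4 + 4 + 0 + 4 = 15
  D: 0 + 2 + 3 + 3 + 1 + 1 + 3 = 13
  E: 4 + 0 + 0 + 1 + 0 + 4 + 1 = 10
A has the highest total.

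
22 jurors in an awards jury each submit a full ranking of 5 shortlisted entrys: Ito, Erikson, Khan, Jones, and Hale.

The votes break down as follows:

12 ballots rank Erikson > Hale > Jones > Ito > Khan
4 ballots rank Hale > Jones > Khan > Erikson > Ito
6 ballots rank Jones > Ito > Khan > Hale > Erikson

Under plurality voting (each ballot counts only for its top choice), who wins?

Erikson

First-place vote totals:
  Ito: 0
  Erikson: 12
  Khan: 0
  Jones: 6
  Hale: 4
Erikson has the most first-place votes.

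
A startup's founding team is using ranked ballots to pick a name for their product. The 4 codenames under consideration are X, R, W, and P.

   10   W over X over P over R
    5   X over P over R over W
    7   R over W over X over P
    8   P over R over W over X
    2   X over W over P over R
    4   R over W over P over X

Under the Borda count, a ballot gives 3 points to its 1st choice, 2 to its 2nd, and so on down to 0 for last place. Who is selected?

Borda scores:
  X: 10·2 + 5·3 + 7·1 + 8·0 + 2·3 + 4·0 = 48
  R: 10·0 + 5·1 + 7·3 + 8·2 + 2·0 + 4·3 = 54
  W: 10·3 + 5·0 + 7·2 + 8·1 + 2·2 + 4·2 = 64
  P: 10·1 + 5·2 + 7·0 + 8·3 + 2·1 + 4·1 = 50
W has the highest total.

W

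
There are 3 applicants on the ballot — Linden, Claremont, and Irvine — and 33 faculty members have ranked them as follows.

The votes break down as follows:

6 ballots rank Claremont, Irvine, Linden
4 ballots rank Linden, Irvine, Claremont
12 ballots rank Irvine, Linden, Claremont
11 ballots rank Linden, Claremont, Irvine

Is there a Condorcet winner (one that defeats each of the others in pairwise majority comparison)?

No

Head-to-head results (33 voters total):
Linden vs Claremont: Linden wins 27–6.
Linden vs Irvine: Irvine wins 18–15.
Claremont vs Irvine: Claremont wins 17–16.
No candidate beats all others: Linden beats Claremont beats Irvine beats Linden, a majority cycle.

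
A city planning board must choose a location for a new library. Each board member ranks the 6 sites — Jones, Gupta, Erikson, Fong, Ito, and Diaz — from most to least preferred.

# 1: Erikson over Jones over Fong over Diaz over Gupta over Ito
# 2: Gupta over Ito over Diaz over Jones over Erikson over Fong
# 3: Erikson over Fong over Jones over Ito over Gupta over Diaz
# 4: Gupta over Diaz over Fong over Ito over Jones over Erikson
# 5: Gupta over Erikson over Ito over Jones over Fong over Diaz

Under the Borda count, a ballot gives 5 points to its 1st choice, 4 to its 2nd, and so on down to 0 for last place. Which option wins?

Borda scores:
  Jones: 4 + 2 + 3 + 1 + 2 = 12
  Gupta: 1 + 5 + 1 + 5 + 5 = 17
  Erikson: 5 + 1 + 5 + 0 + 4 = 15
  Fong: 3 + 0 + 4 + 3 + 1 = 11
  Ito: 0 + 4 + 2 + 2 + 3 = 11
  Diaz: 2 + 3 + 0 + 4 + 0 = 9
Gupta has the highest total.

Gupta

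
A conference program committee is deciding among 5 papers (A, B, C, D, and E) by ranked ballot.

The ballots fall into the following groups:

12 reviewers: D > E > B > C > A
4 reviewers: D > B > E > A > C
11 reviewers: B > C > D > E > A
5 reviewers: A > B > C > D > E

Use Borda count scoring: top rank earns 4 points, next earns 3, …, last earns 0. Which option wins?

B

Borda scores:
  A: 12·0 + 4·1 + 11·0 + 5·4 = 24
  B: 12·2 + 4·3 + 11·4 + 5·3 = 95
  C: 12·1 + 4·0 + 11·3 + 5·2 = 55
  D: 12·4 + 4·4 + 11·2 + 5·1 = 91
  E: 12·3 + 4·2 + 11·1 + 5·0 = 55
B has the highest total.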